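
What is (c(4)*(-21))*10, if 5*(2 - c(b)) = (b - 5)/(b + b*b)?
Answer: -4221/10 ≈ -422.10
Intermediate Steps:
c(b) = 2 - (-5 + b)/(5*(b + b²)) (c(b) = 2 - (b - 5)/(5*(b + b*b)) = 2 - (-5 + b)/(5*(b + b²)))
(c(4)*(-21))*10 = (((⅕)*(5 + 9*4 + 10*4²)/(4*(1 + 4)))*(-21))*10 = (((⅕)*(¼)*(5 + 36 + 10*16)/5)*(-21))*10 = (((⅕)*(¼)*(⅕)*(5 + 36 + 160))*(-21))*10 = (((⅕)*(¼)*(⅕)*201)*(-21))*10 = ((201/100)*(-21))*10 = -4221/100*10 = -4221/10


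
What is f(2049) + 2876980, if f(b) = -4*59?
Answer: 2876744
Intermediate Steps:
f(b) = -236
f(2049) + 2876980 = -236 + 2876980 = 2876744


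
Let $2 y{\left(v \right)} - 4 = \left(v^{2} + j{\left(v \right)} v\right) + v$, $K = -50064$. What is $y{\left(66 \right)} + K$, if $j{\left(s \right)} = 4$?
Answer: $-47719$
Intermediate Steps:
$y{\left(v \right)} = 2 + \frac{v^{2}}{2} + \frac{5 v}{2}$ ($y{\left(v \right)} = 2 + \frac{\left(v^{2} + 4 v\right) + v}{2} = 2 + \frac{v^{2} + 5 v}{2} = 2 + \left(\frac{v^{2}}{2} + \frac{5 v}{2}\right) = 2 + \frac{v^{2}}{2} + \frac{5 v}{2}$)
$y{\left(66 \right)} + K = \left(2 + \frac{66^{2}}{2} + \frac{5}{2} \cdot 66\right) - 50064 = \left(2 + \frac{1}{2} \cdot 4356 + 165\right) - 50064 = \left(2 + 2178 + 165\right) - 50064 = 2345 - 50064 = -47719$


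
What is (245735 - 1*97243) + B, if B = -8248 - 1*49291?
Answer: 90953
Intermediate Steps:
B = -57539 (B = -8248 - 49291 = -57539)
(245735 - 1*97243) + B = (245735 - 1*97243) - 57539 = (245735 - 97243) - 57539 = 148492 - 57539 = 90953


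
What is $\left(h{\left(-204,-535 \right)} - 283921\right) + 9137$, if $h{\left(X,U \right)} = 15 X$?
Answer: $-277844$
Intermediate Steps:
$\left(h{\left(-204,-535 \right)} - 283921\right) + 9137 = \left(15 \left(-204\right) - 283921\right) + 9137 = \left(-3060 - 283921\right) + 9137 = -286981 + 9137 = -277844$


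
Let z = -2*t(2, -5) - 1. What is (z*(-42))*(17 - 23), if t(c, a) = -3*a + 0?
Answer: -7812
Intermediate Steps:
t(c, a) = -3*a
z = -31 (z = -(-6)*(-5) - 1 = -2*15 - 1 = -30 - 1 = -31)
(z*(-42))*(17 - 23) = (-31*(-42))*(17 - 23) = 1302*(-6) = -7812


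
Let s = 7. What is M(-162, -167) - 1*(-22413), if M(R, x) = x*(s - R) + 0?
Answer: -5810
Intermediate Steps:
M(R, x) = x*(7 - R) (M(R, x) = x*(7 - R) + 0 = x*(7 - R))
M(-162, -167) - 1*(-22413) = -167*(7 - 1*(-162)) - 1*(-22413) = -167*(7 + 162) + 22413 = -167*169 + 22413 = -28223 + 22413 = -5810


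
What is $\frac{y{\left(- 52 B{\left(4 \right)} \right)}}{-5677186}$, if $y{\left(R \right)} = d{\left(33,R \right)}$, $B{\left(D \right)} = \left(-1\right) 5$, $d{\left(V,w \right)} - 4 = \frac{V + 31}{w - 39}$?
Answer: $- \frac{474}{627329053} \approx -7.5558 \cdot 10^{-7}$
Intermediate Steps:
$d{\left(V,w \right)} = 4 + \frac{31 + V}{-39 + w}$ ($d{\left(V,w \right)} = 4 + \frac{V + 31}{w - 39} = 4 + \frac{31 + V}{-39 + w}$)
$B{\left(D \right)} = -5$
$y{\left(R \right)} = \frac{-92 + 4 R}{-39 + R}$ ($y{\left(R \right)} = \frac{-125 + 33 + 4 R}{-39 + R} = \frac{-92 + 4 R}{-39 + R}$)
$\frac{y{\left(- 52 B{\left(4 \right)} \right)}}{-5677186} = \frac{4 \frac{1}{-39 - -260} \left(-23 - -260\right)}{-5677186} = \frac{4 \left(-23 + 260\right)}{-39 + 260} \left(- \frac{1}{5677186}\right) = 4 \cdot \frac{1}{221} \cdot 237 \left(- \frac{1}{5677186}\right) = \frac{948}{221} \left(- \frac{1}{5677186}\right) = - \frac{474}{627329053}$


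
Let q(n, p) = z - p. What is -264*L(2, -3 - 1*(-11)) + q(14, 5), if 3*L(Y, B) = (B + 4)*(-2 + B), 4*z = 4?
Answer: -6340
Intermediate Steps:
z = 1 (z = (¼)*4 = 1)
L(Y, B) = (-2 + B)*(4 + B)/3 (L(Y, B) = ((B + 4)*(-2 + B))/3 = ((4 + B)*(-2 + B))/3 = ((-2 + B)*(4 + B))/3 = (-2 + B)*(4 + B)/3)
q(n, p) = 1 - p
-264*L(2, -3 - 1*(-11)) + q(14, 5) = -264*(-8/3 + (-3 - 1*(-11))²/3 + 2*(-3 - 1*(-11))/3) + (1 - 1*5) = -264*(-8/3 + (-3 + 11)²/3 + 2*(-3 + 11)/3) + (1 - 5) = -264*(-8/3 + (⅓)*8² + (⅔)*8) - 4 = -264*(-8/3 + (⅓)*64 + 16/3) - 4 = -264*(-8/3 + 64/3 + 16/3) - 4 = -264*24 - 4 = -6336 - 4 = -6340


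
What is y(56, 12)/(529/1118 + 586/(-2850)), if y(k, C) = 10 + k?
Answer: 105147900/426251 ≈ 246.68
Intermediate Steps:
y(56, 12)/(529/1118 + 586/(-2850)) = (10 + 56)/(529/1118 + 586/(-2850)) = 66/(529*(1/1118) + 586*(-1/2850)) = 66/(529/1118 - 293/1425) = 66/(426251/1593150) = 66*(1593150/426251) = 105147900/426251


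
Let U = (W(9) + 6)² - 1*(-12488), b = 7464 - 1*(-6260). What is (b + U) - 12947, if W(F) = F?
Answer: 13490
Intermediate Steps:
b = 13724 (b = 7464 + 6260 = 13724)
U = 12713 (U = (9 + 6)² - 1*(-12488) = 15² + 12488 = 225 + 12488 = 12713)
(b + U) - 12947 = (13724 + 12713) - 12947 = 26437 - 12947 = 13490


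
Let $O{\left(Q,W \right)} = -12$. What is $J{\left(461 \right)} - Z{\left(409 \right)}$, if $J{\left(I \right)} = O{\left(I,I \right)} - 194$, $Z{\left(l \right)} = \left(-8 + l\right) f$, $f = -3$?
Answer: $997$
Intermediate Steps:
$Z{\left(l \right)} = 24 - 3 l$ ($Z{\left(l \right)} = \left(-8 + l\right) \left(-3\right) = 24 - 3 l$)
$J{\left(I \right)} = -206$ ($J{\left(I \right)} = -12 - 194 = -206$)
$J{\left(461 \right)} - Z{\left(409 \right)} = -206 - \left(24 - 1227\right) = -206 - -1203 = -206 + 1203 = 997$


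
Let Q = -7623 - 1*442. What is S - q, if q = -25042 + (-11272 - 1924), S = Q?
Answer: 30173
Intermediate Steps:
Q = -8065 (Q = -7623 - 442 = -8065)
S = -8065
q = -38238 (q = -25042 - 13196 = -38238)
S - q = -8065 - 1*(-38238) = -8065 + 38238 = 30173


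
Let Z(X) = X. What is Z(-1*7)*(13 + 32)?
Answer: -315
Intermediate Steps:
Z(-1*7)*(13 + 32) = (-1*7)*(13 + 32) = -7*45 = -315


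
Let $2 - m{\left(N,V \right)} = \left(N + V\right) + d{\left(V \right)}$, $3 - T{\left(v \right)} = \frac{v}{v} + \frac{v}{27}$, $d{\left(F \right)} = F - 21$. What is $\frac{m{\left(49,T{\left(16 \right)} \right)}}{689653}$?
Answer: $- \frac{778}{18620631} \approx -4.1782 \cdot 10^{-5}$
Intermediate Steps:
$d{\left(F \right)} = -21 + F$
$T{\left(v \right)} = 2 - \frac{v}{27}$ ($T{\left(v \right)} = 3 - \left(\frac{v}{v} + \frac{v}{27}\right) = 3 - \left(1 + v \frac{1}{27}\right) = 3 - \left(1 + \frac{v}{27}\right) = 2 - \frac{v}{27}$)
$m{\left(N,V \right)} = 23 - N - 2 V$ ($m{\left(N,V \right)} = 2 - \left(\left(N + V\right) + \left(-21 + V\right)\right) = 2 - \left(-21 + N + 2 V\right) = 23 - N - 2 V$)
$\frac{m{\left(49,T{\left(16 \right)} \right)}}{689653} = \frac{23 - 49 - 2 \left(2 - \frac{16}{27}\right)}{689653} = \left(23 - 49 - 2 \left(2 - \frac{16}{27}\right)\right) \frac{1}{689653} = \left(23 - 49 - \frac{76}{27}\right) \frac{1}{689653} = \left(- \frac{778}{27}\right) \frac{1}{689653} = - \frac{778}{18620631}$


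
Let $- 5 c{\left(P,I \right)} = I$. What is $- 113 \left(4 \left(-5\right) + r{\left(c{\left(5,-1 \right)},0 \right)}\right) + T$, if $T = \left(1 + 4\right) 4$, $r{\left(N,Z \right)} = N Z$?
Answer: $2280$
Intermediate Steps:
$c{\left(P,I \right)} = - \frac{I}{5}$
$T = 20$ ($T = 5 \cdot 4 = 20$)
$- 113 \left(4 \left(-5\right) + r{\left(c{\left(5,-1 \right)},0 \right)}\right) + T = - 113 \left(4 \left(-5\right) + \left(- \frac{1}{5}\right) \left(-1\right) 0\right) + 20 = - 113 \left(-20 + \frac{1}{5} \cdot 0\right) + 20 = - 113 \left(-20 + 0\right) + 20 = \left(-113\right) \left(-20\right) + 20 = 2260 + 20 = 2280$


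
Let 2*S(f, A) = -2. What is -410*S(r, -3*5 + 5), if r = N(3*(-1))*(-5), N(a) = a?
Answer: 410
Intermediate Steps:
r = 15 (r = (3*(-1))*(-5) = -3*(-5) = 15)
S(f, A) = -1 (S(f, A) = (1/2)*(-2) = -1)
-410*S(r, -3*5 + 5) = -410*(-1) = 410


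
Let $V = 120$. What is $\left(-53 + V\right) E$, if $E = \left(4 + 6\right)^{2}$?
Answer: $6700$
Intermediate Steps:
$E = 100$ ($E = 10^{2} = 100$)
$\left(-53 + V\right) E = \left(-53 + 120\right) 100 = 67 \cdot 100 = 6700$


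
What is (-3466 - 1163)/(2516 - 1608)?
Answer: -4629/908 ≈ -5.0980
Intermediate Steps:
(-3466 - 1163)/(2516 - 1608) = -4629/908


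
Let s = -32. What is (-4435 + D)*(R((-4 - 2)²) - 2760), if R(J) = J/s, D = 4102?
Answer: 7355637/8 ≈ 9.1946e+5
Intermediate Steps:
R(J) = -J/32 (R(J) = J/(-32) = J*(-1/32) = -J/32)
(-4435 + D)*(R((-4 - 2)²) - 2760) = (-4435 + 4102)*(-(-4 - 2)²/32 - 2760) = -333*(-1/32*(-6)² - 2760) = -333*(-1/32*36 - 2760) = -333*(-9/8 - 2760) = -333*(-22089/8) = 7355637/8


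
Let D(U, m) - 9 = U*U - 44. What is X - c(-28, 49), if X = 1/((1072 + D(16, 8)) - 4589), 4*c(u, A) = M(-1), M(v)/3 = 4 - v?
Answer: -12361/3296 ≈ -3.7503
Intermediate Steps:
M(v) = 12 - 3*v (M(v) = 3*(4 - v) = 12 - 3*v)
c(u, A) = 15/4 (c(u, A) = (12 - 3*(-1))/4 = (12 + 3)/4 = (1/4)*15 = 15/4)
D(U, m) = -35 + U**2 (D(U, m) = 9 + (U*U - 44) = 9 + (U**2 - 44) = 9 + (-44 + U**2) = -35 + U**2)
X = -1/3296 (X = 1/((1072 + (-35 + 16**2)) - 4589) = 1/((1072 + (-35 + 256)) - 4589) = 1/((1072 + 221) - 4589) = 1/(1293 - 4589) = 1/(-3296) = -1/3296 ≈ -0.00030340)
X - c(-28, 49) = -1/3296 - 1*15/4 = -1/3296 - 15/4 = -12361/3296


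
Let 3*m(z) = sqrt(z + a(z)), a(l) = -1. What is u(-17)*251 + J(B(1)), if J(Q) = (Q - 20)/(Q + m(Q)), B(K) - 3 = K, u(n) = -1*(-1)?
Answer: 11605/47 + 16*sqrt(3)/47 ≈ 247.50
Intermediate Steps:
u(n) = 1
B(K) = 3 + K
m(z) = sqrt(-1 + z)/3 (m(z) = sqrt(z - 1)/3 = sqrt(-1 + z)/3)
J(Q) = (-20 + Q)/(Q + sqrt(-1 + Q)/3) (J(Q) = (Q - 20)/(Q + sqrt(-1 + Q)/3) = (-20 + Q)/(Q + sqrt(-1 + Q)/3))
u(-17)*251 + J(B(1)) = 1*251 + 3*(-20 + (3 + 1))/(sqrt(-1 + (3 + 1)) + 3*(3 + 1)) = 251 + 3*(-20 + 4)/(sqrt(-1 + 4) + 3*4) = 251 + 3*(-16)/(sqrt(3) + 12) = 251 + 3*(-16)/(12 + sqrt(3)) = 251 - 48/(12 + sqrt(3))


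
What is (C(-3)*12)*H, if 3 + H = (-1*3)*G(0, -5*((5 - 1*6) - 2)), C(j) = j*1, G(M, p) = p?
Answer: 1728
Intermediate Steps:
C(j) = j
H = -48 (H = -3 + (-1*3)*(-5*((5 - 1*6) - 2)) = -3 - (-15)*((5 - 6) - 2) = -3 - (-15)*(-1 - 2) = -3 - (-15)*(-3) = -3 - 3*15 = -3 - 45 = -48)
(C(-3)*12)*H = -3*12*(-48) = -36*(-48) = 1728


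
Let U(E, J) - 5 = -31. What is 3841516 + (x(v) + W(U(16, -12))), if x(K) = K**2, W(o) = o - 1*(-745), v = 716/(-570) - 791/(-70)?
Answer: 49934997085/12996 ≈ 3.8423e+6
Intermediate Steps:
U(E, J) = -26 (U(E, J) = 5 - 31 = -26)
v = 1145/114 (v = 716*(-1/570) - 791*(-1/70) = -358/285 + 113/10 = 1145/114 ≈ 10.044)
W(o) = 745 + o (W(o) = o + 745 = 745 + o)
3841516 + (x(v) + W(U(16, -12))) = 3841516 + ((1145/114)**2 + (745 - 26)) = 3841516 + (1311025/12996 + 719) = 3841516 + 10655149/12996 = 49934997085/12996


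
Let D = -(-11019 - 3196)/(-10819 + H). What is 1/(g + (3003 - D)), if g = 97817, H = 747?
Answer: 10072/1015473255 ≈ 9.9185e-6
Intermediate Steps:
D = -14215/10072 (D = -(-11019 - 3196)/(-10819 + 747) = -(-14215)/(-10072) = -(-14215)*(-1)/10072 = -1*14215/10072 = -14215/10072 ≈ -1.4113)
1/(g + (3003 - D)) = 1/(97817 + (3003 - 1*(-14215/10072))) = 1/(97817 + (3003 + 14215/10072)) = 1/(97817 + 30260431/10072) = 1/(1015473255/10072) = 10072/1015473255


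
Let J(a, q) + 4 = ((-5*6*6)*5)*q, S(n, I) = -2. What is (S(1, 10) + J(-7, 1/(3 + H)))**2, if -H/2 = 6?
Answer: 8836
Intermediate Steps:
H = -12 (H = -2*6 = -12)
J(a, q) = -4 - 900*q (J(a, q) = -4 + ((-5*6*6)*5)*q = -4 + (-30*6*5)*q = -4 + (-180*5)*q = -4 - 900*q)
(S(1, 10) + J(-7, 1/(3 + H)))**2 = (-2 + (-4 - 900/(3 - 12)))**2 = (-2 + (-4 - 900/(-9)))**2 = (-2 + (-4 - 900*(-1/9)))**2 = (-2 + (-4 + 100))**2 = (-2 + 96)**2 = 94**2 = 8836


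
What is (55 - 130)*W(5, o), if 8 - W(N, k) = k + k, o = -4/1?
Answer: -1200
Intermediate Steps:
o = -4 (o = -4*1 = -4)
W(N, k) = 8 - 2*k (W(N, k) = 8 - (k + k) = 8 - 2*k)
(55 - 130)*W(5, o) = (55 - 130)*(8 - 2*(-4)) = -75*(8 + 8) = -75*16 = -1200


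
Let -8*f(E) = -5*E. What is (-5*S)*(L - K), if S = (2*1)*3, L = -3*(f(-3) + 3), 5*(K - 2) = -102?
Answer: -1803/4 ≈ -450.75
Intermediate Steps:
f(E) = 5*E/8 (f(E) = -(-5)*E/8 = 5*E/8)
K = -92/5 (K = 2 + (⅕)*(-102) = 2 - 102/5 = -92/5 ≈ -18.400)
L = -27/8 (L = -3*((5/8)*(-3) + 3) = -3*(-15/8 + 3) = -3*9/8 = -27/8 ≈ -3.3750)
S = 6 (S = 2*3 = 6)
(-5*S)*(L - K) = (-5*6)*(-27/8 - 1*(-92/5)) = -30*(-27/8 + 92/5) = -30*601/40 = -1803/4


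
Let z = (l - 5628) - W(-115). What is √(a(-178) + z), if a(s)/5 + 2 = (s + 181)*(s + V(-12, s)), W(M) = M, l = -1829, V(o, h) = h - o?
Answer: 4*I*√782 ≈ 111.86*I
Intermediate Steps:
a(s) = -10 + 5*(12 + 2*s)*(181 + s) (a(s) = -10 + 5*((s + 181)*(s + (s - 1*(-12)))) = -10 + 5*((181 + s)*(s + (s + 12))) = -10 + 5*((181 + s)*(s + (12 + s))) = -10 + 5*((181 + s)*(12 + 2*s)) = -10 + 5*((12 + 2*s)*(181 + s)) = -10 + 5*(12 + 2*s)*(181 + s))
z = -7342 (z = (-1829 - 5628) - 1*(-115) = -7457 + 115 = -7342)
√(a(-178) + z) = √((10850 + 10*(-178)² + 1870*(-178)) - 7342) = √((10850 + 10*31684 - 332860) - 7342) = √((10850 + 316840 - 332860) - 7342) = √(-5170 - 7342) = √(-12512) = 4*I*√782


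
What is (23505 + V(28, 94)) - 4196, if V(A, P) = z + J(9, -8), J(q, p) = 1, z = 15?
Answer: 19325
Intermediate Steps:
V(A, P) = 16 (V(A, P) = 15 + 1 = 16)
(23505 + V(28, 94)) - 4196 = (23505 + 16) - 4196 = 23521 - 4196 = 19325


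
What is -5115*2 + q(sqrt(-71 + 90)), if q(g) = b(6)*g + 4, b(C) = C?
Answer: -10226 + 6*sqrt(19) ≈ -10200.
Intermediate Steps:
q(g) = 4 + 6*g (q(g) = 6*g + 4 = 4 + 6*g)
-5115*2 + q(sqrt(-71 + 90)) = -5115*2 + (4 + 6*sqrt(-71 + 90)) = -1023*10 + (4 + 6*sqrt(19)) = -10230 + (4 + 6*sqrt(19)) = -10226 + 6*sqrt(19)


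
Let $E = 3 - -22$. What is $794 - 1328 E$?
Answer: $-32406$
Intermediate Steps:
$E = 25$ ($E = 3 + 22 = 25$)
$794 - 1328 E = 794 - 33200 = -32406$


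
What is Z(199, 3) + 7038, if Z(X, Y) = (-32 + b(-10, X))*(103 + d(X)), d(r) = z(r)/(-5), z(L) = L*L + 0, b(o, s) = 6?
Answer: 1051426/5 ≈ 2.1029e+5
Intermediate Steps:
z(L) = L² (z(L) = L² + 0 = L²)
d(r) = -r²/5 (d(r) = r²/(-5) = r²*(-⅕) = -r²/5)
Z(X, Y) = -2678 + 26*X²/5 (Z(X, Y) = (-32 + 6)*(103 - X²/5) = -26*(103 - X²/5) = -2678 + 26*X²/5)
Z(199, 3) + 7038 = (-2678 + (26/5)*199²) + 7038 = (-2678 + (26/5)*39601) + 7038 = (-2678 + 1029626/5) + 7038 = 1016236/5 + 7038 = 1051426/5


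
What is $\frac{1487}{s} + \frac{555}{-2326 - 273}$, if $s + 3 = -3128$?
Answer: $- \frac{5602418}{8137469} \approx -0.68847$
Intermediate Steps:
$s = -3131$ ($s = -3 - 3128 = -3131$)
$\frac{1487}{s} + \frac{555}{-2326 - 273} = \frac{1487}{-3131} + \frac{555}{-2326 - 273} = 1487 \left(- \frac{1}{3131}\right) + \frac{555}{-2599} = - \frac{1487}{3131} + 555 \left(- \frac{1}{2599}\right) = - \frac{1487}{3131} - \frac{555}{2599} = - \frac{5602418}{8137469}$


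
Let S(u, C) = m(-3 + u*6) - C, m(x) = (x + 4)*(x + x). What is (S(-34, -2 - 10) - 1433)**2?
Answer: 6826229641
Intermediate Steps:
m(x) = 2*x*(4 + x) (m(x) = (4 + x)*(2*x) = 2*x*(4 + x))
S(u, C) = -C + 2*(1 + 6*u)*(-3 + 6*u) (S(u, C) = 2*(-3 + u*6)*(4 + (-3 + u*6)) - C = 2*(-3 + 6*u)*(4 + (-3 + 6*u)) - C = 2*(-3 + 6*u)*(1 + 6*u) - C = 2*(1 + 6*u)*(-3 + 6*u) - C = -C + 2*(1 + 6*u)*(-3 + 6*u))
(S(-34, -2 - 10) - 1433)**2 = ((-6 - (-2 - 10) - 24*(-34) + 72*(-34)**2) - 1433)**2 = ((-6 - 1*(-12) + 816 + 72*1156) - 1433)**2 = ((-6 + 12 + 816 + 83232) - 1433)**2 = (84054 - 1433)**2 = 82621**2 = 6826229641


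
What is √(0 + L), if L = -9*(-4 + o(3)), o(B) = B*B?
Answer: 3*I*√5 ≈ 6.7082*I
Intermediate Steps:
o(B) = B²
L = -45 (L = -9*(-4 + 3²) = -9*(-4 + 9) = -9*5 = -45)
√(0 + L) = √(0 - 45) = √(-45) = 3*I*√5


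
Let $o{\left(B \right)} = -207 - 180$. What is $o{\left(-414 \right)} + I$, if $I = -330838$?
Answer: $-331225$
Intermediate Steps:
$o{\left(B \right)} = -387$ ($o{\left(B \right)} = -207 - 180 = -387$)
$o{\left(-414 \right)} + I = -387 - 330838 = -331225$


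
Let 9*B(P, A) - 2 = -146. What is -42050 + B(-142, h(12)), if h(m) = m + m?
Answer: -42066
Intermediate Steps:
h(m) = 2*m
B(P, A) = -16 (B(P, A) = 2/9 + (⅑)*(-146) = 2/9 - 146/9 = -16)
-42050 + B(-142, h(12)) = -42050 - 16 = -42066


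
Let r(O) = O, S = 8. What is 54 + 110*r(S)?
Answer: 934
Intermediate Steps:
54 + 110*r(S) = 54 + 110*8 = 54 + 880 = 934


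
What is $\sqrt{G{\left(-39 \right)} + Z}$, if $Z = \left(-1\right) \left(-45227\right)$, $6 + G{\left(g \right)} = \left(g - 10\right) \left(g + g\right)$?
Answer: $\sqrt{49043} \approx 221.46$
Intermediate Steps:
$G{\left(g \right)} = -6 + 2 g \left(-10 + g\right)$ ($G{\left(g \right)} = -6 + \left(g - 10\right) \left(g + g\right) = -6 + \left(-10 + g\right) 2 g = -6 + 2 g \left(-10 + g\right)$)
$Z = 45227$
$\sqrt{G{\left(-39 \right)} + Z} = \sqrt{\left(-6 - -780 + 2 \left(-39\right)^{2}\right) + 45227} = \sqrt{\left(-6 + 780 + 2 \cdot 1521\right) + 45227} = \sqrt{\left(-6 + 780 + 3042\right) + 45227} = \sqrt{3816 + 45227} = \sqrt{49043}$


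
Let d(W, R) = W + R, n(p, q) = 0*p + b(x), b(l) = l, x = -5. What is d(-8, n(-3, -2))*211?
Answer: -2743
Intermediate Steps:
n(p, q) = -5 (n(p, q) = 0*p - 5 = 0 - 5 = -5)
d(W, R) = R + W
d(-8, n(-3, -2))*211 = (-5 - 8)*211 = -13*211 = -2743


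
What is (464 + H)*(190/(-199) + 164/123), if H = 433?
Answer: 67574/199 ≈ 339.57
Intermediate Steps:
(464 + H)*(190/(-199) + 164/123) = (464 + 433)*(190/(-199) + 164/123) = 897*(190*(-1/199) + 164*(1/123)) = 897*(-190/199 + 4/3) = 897*(226/597) = 67574/199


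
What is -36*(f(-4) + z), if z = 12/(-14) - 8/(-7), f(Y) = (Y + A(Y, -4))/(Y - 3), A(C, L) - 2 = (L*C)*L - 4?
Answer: -2592/7 ≈ -370.29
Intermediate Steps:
A(C, L) = -2 + C*L**2 (A(C, L) = 2 + ((L*C)*L - 4) = 2 + ((C*L)*L - 4) = 2 + (C*L**2 - 4) = 2 + (-4 + C*L**2) = -2 + C*L**2)
f(Y) = (-2 + 17*Y)/(-3 + Y) (f(Y) = (Y + (-2 + Y*(-4)**2))/(Y - 3) = (Y + (-2 + Y*16))/(-3 + Y) = (Y + (-2 + 16*Y))/(-3 + Y) = (-2 + 17*Y)/(-3 + Y))
z = 2/7 (z = 12*(-1/14) - 8*(-1/7) = -6/7 + 8/7 = 2/7 ≈ 0.28571)
-36*(f(-4) + z) = -36*((-2 + 17*(-4))/(-3 - 4) + 2/7) = -36*((-2 - 68)/(-7) + 2/7) = -36*(-1/7*(-70) + 2/7) = -36*(10 + 2/7) = -36*72/7 = -2592/7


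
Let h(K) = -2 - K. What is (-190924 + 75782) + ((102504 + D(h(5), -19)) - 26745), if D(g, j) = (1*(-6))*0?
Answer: -39383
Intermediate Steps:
D(g, j) = 0 (D(g, j) = -6*0 = 0)
(-190924 + 75782) + ((102504 + D(h(5), -19)) - 26745) = (-190924 + 75782) + ((102504 + 0) - 26745) = -115142 + (102504 - 26745) = -115142 + 75759 = -39383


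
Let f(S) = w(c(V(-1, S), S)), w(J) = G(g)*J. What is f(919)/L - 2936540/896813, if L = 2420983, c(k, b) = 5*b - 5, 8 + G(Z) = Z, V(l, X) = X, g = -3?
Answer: -7154593507190/2171169027179 ≈ -3.2953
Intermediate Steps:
G(Z) = -8 + Z
c(k, b) = -5 + 5*b
w(J) = -11*J (w(J) = (-8 - 3)*J = -11*J)
f(S) = 55 - 55*S (f(S) = -11*(-5 + 5*S) = 55 - 55*S)
f(919)/L - 2936540/896813 = (55 - 55*919)/2420983 - 2936540/896813 = (55 - 50545)*(1/2420983) - 2936540*1/896813 = -50490*1/2420983 - 2936540/896813 = -50490/2420983 - 2936540/896813 = -7154593507190/2171169027179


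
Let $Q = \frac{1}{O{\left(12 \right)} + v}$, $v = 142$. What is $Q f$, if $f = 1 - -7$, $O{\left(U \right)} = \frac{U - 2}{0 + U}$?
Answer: $\frac{48}{857} \approx 0.056009$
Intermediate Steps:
$O{\left(U \right)} = \frac{-2 + U}{U}$
$f = 8$ ($f = 1 + 7 = 8$)
$Q = \frac{6}{857}$ ($Q = \frac{1}{\frac{-2 + 12}{12} + 142} = \frac{1}{\frac{1}{12} \cdot 10 + 142} = \frac{1}{\frac{5}{6} + 142} = \frac{1}{\frac{857}{6}} = \frac{6}{857} \approx 0.0070012$)
$Q f = \frac{6}{857} \cdot 8 = \frac{48}{857}$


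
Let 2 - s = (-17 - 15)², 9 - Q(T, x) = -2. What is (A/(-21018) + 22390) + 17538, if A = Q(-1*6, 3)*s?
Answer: 419608973/10509 ≈ 39929.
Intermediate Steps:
Q(T, x) = 11 (Q(T, x) = 9 - 1*(-2) = 9 + 2 = 11)
s = -1022 (s = 2 - (-17 - 15)² = 2 - 1*(-32)² = 2 - 1*1024 = 2 - 1024 = -1022)
A = -11242 (A = 11*(-1022) = -11242)
(A/(-21018) + 22390) + 17538 = (-11242/(-21018) + 22390) + 17538 = (-11242*(-1/21018) + 22390) + 17538 = (5621/10509 + 22390) + 17538 = 235302131/10509 + 17538 = 419608973/10509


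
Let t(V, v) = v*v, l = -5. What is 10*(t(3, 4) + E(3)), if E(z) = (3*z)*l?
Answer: -290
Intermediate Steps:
E(z) = -15*z (E(z) = (3*z)*(-5) = -15*z)
t(V, v) = v²
10*(t(3, 4) + E(3)) = 10*(4² - 15*3) = 10*(16 - 45) = 10*(-29) = -290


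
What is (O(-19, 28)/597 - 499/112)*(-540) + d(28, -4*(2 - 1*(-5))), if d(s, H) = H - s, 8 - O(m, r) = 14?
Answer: 13123843/5572 ≈ 2355.3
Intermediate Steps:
O(m, r) = -6 (O(m, r) = 8 - 1*14 = 8 - 14 = -6)
(O(-19, 28)/597 - 499/112)*(-540) + d(28, -4*(2 - 1*(-5))) = (-6/597 - 499/112)*(-540) + (-4*(2 - 1*(-5)) - 1*28) = (-6*1/597 - 499*1/112)*(-540) + (-4*(2 + 5) - 28) = (-2/199 - 499/112)*(-540) + (-4*7 - 28) = -99525/22288*(-540) + (-28 - 28) = 13435875/5572 - 56 = 13123843/5572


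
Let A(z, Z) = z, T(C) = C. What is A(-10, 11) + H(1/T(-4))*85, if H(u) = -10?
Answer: -860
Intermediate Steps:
A(-10, 11) + H(1/T(-4))*85 = -10 - 10*85 = -10 - 850 = -860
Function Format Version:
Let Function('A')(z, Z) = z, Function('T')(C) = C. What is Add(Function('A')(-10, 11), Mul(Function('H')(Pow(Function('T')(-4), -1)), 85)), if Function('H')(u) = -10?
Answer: -860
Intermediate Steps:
Add(Function('A')(-10, 11), Mul(Function('H')(Pow(Function('T')(-4), -1)), 85)) = Add(-10, Mul(-10, 85)) = Add(-10, -850) = -860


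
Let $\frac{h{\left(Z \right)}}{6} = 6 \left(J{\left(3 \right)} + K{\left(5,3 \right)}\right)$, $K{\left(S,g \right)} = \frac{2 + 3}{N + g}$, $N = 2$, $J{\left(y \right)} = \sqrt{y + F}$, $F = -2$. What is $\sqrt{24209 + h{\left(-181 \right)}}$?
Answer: $\sqrt{24281} \approx 155.82$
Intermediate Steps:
$J{\left(y \right)} = \sqrt{-2 + y}$ ($J{\left(y \right)} = \sqrt{y - 2} = \sqrt{-2 + y}$)
$K{\left(S,g \right)} = \frac{5}{2 + g}$ ($K{\left(S,g \right)} = \frac{2 + 3}{2 + g} = \frac{5}{2 + g}$)
$h{\left(Z \right)} = 72$ ($h{\left(Z \right)} = 6 \cdot 6 \left(\sqrt{-2 + 3} + \frac{5}{2 + 3}\right) = 6 \cdot 6 \left(\sqrt{1} + \frac{5}{5}\right) = 6 \cdot 6 \left(1 + 5 \cdot \frac{1}{5}\right) = 6 \cdot 6 \left(1 + 1\right) = 6 \cdot 6 \cdot 2 = 6 \cdot 12 = 72$)
$\sqrt{24209 + h{\left(-181 \right)}} = \sqrt{24209 + 72} = \sqrt{24281}$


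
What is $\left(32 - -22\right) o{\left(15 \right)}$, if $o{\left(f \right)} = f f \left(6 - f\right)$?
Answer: $-109350$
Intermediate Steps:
$o{\left(f \right)} = f^{2} \left(6 - f\right)$
$\left(32 - -22\right) o{\left(15 \right)} = \left(32 - -22\right) 15^{2} \left(6 - 15\right) = \left(32 + 22\right) 225 \left(6 - 15\right) = 54 \cdot 225 \left(-9\right) = 54 \left(-2025\right) = -109350$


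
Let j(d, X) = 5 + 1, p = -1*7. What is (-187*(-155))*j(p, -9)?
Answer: 173910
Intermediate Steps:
p = -7
j(d, X) = 6
(-187*(-155))*j(p, -9) = -187*(-155)*6 = 28985*6 = 173910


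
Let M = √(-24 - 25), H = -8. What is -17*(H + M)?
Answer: 136 - 119*I ≈ 136.0 - 119.0*I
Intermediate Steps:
M = 7*I (M = √(-49) = 7*I ≈ 7.0*I)
-17*(H + M) = -17*(-8 + 7*I) = 136 - 119*I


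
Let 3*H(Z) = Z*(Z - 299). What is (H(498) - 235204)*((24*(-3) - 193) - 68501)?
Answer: 13902422220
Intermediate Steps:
H(Z) = Z*(-299 + Z)/3 (H(Z) = (Z*(Z - 299))/3 = (Z*(-299 + Z))/3 = Z*(-299 + Z)/3)
(H(498) - 235204)*((24*(-3) - 193) - 68501) = ((⅓)*498*(-299 + 498) - 235204)*((24*(-3) - 193) - 68501) = ((⅓)*498*199 - 235204)*((-72 - 193) - 68501) = (33034 - 235204)*(-265 - 68501) = -202170*(-68766) = 13902422220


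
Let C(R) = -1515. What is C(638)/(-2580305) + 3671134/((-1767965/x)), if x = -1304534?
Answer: 2471477603525004311/912377785865 ≈ 2.7088e+6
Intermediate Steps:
C(638)/(-2580305) + 3671134/((-1767965/x)) = -1515/(-2580305) + 3671134/((-1767965/(-1304534))) = -1515*(-1/2580305) + 3671134/((-1767965*(-1/1304534))) = 303/516061 + 3671134/(1767965/1304534) = 303/516061 + 3671134*(1304534/1767965) = 303/516061 + 4789119121556/1767965 = 2471477603525004311/912377785865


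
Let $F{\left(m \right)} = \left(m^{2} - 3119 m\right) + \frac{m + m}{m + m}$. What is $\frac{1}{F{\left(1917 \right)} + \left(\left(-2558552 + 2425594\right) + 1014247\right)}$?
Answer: $- \frac{1}{1422944} \approx -7.0277 \cdot 10^{-7}$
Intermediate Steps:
$F{\left(m \right)} = 1 + m^{2} - 3119 m$ ($F{\left(m \right)} = \left(m^{2} - 3119 m\right) + \frac{2 m}{2 m} = \left(m^{2} - 3119 m\right) + 2 m \frac{1}{2 m} = \left(m^{2} - 3119 m\right) + 1 = 1 + m^{2} - 3119 m$)
$\frac{1}{F{\left(1917 \right)} + \left(\left(-2558552 + 2425594\right) + 1014247\right)} = \frac{1}{\left(1 + 1917^{2} - 5979123\right) + \left(\left(-2558552 + 2425594\right) + 1014247\right)} = \frac{1}{\left(1 + 3674889 - 5979123\right) + \left(-132958 + 1014247\right)} = \frac{1}{-2304233 + 881289} = \frac{1}{-1422944} = - \frac{1}{1422944}$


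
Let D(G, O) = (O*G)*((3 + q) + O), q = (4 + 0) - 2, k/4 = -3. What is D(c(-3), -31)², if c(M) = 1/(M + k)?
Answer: 649636/225 ≈ 2887.3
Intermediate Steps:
k = -12 (k = 4*(-3) = -12)
c(M) = 1/(-12 + M) (c(M) = 1/(M - 12) = 1/(-12 + M))
q = 2 (q = 4 - 2 = 2)
D(G, O) = G*O*(5 + O) (D(G, O) = (O*G)*((3 + 2) + O) = (G*O)*(5 + O) = G*O*(5 + O))
D(c(-3), -31)² = (-31*(5 - 31)/(-12 - 3))² = (-31*(-26)/(-15))² = (-1/15*(-31)*(-26))² = (-806/15)² = 649636/225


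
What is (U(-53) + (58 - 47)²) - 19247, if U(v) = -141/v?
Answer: -1013537/53 ≈ -19123.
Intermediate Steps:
(U(-53) + (58 - 47)²) - 19247 = (-141/(-53) + (58 - 47)²) - 19247 = (-141*(-1/53) + 11²) - 19247 = (141/53 + 121) - 19247 = 6554/53 - 19247 = -1013537/53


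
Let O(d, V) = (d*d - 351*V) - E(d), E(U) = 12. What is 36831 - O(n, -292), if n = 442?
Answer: -261013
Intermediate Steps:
O(d, V) = -12 + d² - 351*V (O(d, V) = (d*d - 351*V) - 1*12 = (d² - 351*V) - 12 = -12 + d² - 351*V)
36831 - O(n, -292) = 36831 - (-12 + 442² - 351*(-292)) = 36831 - (-12 + 195364 + 102492) = 36831 - 1*297844 = 36831 - 297844 = -261013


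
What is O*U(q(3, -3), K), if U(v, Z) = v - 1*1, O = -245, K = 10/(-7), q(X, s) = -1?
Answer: 490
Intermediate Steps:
K = -10/7 (K = 10*(-1/7) = -10/7 ≈ -1.4286)
U(v, Z) = -1 + v (U(v, Z) = v - 1 = -1 + v)
O*U(q(3, -3), K) = -245*(-1 - 1) = -245*(-2) = 490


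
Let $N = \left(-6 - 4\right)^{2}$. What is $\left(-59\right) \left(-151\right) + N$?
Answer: $9009$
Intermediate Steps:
$N = 100$ ($N = \left(-10\right)^{2} = 100$)
$\left(-59\right) \left(-151\right) + N = \left(-59\right) \left(-151\right) + 100 = 8909 + 100 = 9009$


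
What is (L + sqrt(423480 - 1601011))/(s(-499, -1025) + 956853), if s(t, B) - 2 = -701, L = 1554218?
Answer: 777109/478077 + I*sqrt(1177531)/956154 ≈ 1.6255 + 0.0011349*I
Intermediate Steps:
s(t, B) = -699 (s(t, B) = 2 - 701 = -699)
(L + sqrt(423480 - 1601011))/(s(-499, -1025) + 956853) = (1554218 + sqrt(423480 - 1601011))/(-699 + 956853) = (1554218 + sqrt(-1177531))/956154 = (1554218 + I*sqrt(1177531))*(1/956154) = 777109/478077 + I*sqrt(1177531)/956154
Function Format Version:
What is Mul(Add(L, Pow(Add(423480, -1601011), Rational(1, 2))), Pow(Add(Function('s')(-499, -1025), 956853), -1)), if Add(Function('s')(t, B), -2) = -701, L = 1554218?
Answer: Add(Rational(777109, 478077), Mul(Rational(1, 956154), I, Pow(1177531, Rational(1, 2)))) ≈ Add(1.6255, Mul(0.0011349, I))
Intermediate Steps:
Function('s')(t, B) = -699 (Function('s')(t, B) = Add(2, -701) = -699)
Mul(Add(L, Pow(Add(423480, -1601011), Rational(1, 2))), Pow(Add(Function('s')(-499, -1025), 956853), -1)) = Mul(Add(1554218, Pow(Add(423480, -1601011), Rational(1, 2))), Pow(Add(-699, 956853), -1)) = Mul(Add(1554218, Pow(-1177531, Rational(1, 2))), Pow(956154, -1)) = Mul(Add(1554218, Mul(I, Pow(1177531, Rational(1, 2)))), Rational(1, 956154)) = Add(Rational(777109, 478077), Mul(Rational(1, 956154), I, Pow(1177531, Rational(1, 2))))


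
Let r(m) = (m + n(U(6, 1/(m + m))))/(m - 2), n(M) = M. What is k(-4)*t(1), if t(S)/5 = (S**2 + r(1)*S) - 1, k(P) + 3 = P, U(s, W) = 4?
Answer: 175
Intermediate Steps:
k(P) = -3 + P
r(m) = (4 + m)/(-2 + m) (r(m) = (m + 4)/(m - 2) = (4 + m)/(-2 + m))
t(S) = -5 - 25*S + 5*S**2 (t(S) = 5*((S**2 + ((4 + 1)/(-2 + 1))*S) - 1) = 5*((S**2 + (5/(-1))*S) - 1) = 5*((S**2 + (-1*5)*S) - 1) = 5*((S**2 - 5*S) - 1) = 5*(-1 + S**2 - 5*S) = -5 - 25*S + 5*S**2)
k(-4)*t(1) = (-3 - 4)*(-5 - 25*1 + 5*1**2) = -7*(-5 - 25 + 5*1) = -7*(-5 - 25 + 5) = -7*(-25) = 175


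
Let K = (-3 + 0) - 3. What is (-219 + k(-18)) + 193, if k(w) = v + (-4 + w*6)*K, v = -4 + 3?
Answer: 645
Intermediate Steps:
K = -6 (K = -3 - 3 = -6)
v = -1
k(w) = 23 - 36*w (k(w) = -1 + (-4 + w*6)*(-6) = -1 + (-4 + 6*w)*(-6) = -1 + (24 - 36*w) = 23 - 36*w)
(-219 + k(-18)) + 193 = (-219 + (23 - 36*(-18))) + 193 = (-219 + (23 + 648)) + 193 = (-219 + 671) + 193 = 452 + 193 = 645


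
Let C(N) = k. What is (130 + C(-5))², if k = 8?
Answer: 19044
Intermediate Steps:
C(N) = 8
(130 + C(-5))² = (130 + 8)² = 138² = 19044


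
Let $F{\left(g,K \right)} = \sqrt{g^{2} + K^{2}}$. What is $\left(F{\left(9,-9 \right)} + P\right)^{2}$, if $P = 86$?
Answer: $7558 + 1548 \sqrt{2} \approx 9747.2$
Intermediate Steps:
$F{\left(g,K \right)} = \sqrt{K^{2} + g^{2}}$
$\left(F{\left(9,-9 \right)} + P\right)^{2} = \left(\sqrt{\left(-9\right)^{2} + 9^{2}} + 86\right)^{2} = \left(\sqrt{81 + 81} + 86\right)^{2} = \left(\sqrt{162} + 86\right)^{2} = \left(9 \sqrt{2} + 86\right)^{2} = \left(86 + 9 \sqrt{2}\right)^{2}$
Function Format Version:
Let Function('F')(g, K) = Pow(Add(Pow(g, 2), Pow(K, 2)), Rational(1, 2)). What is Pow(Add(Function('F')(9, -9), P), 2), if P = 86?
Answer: Add(7558, Mul(1548, Pow(2, Rational(1, 2)))) ≈ 9747.2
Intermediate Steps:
Function('F')(g, K) = Pow(Add(Pow(K, 2), Pow(g, 2)), Rational(1, 2))
Pow(Add(Function('F')(9, -9), P), 2) = Pow(Add(Pow(Add(Pow(-9, 2), Pow(9, 2)), Rational(1, 2)), 86), 2) = Pow(Add(Pow(Add(81, 81), Rational(1, 2)), 86), 2) = Pow(Add(Pow(162, Rational(1, 2)), 86), 2) = Pow(Add(Mul(9, Pow(2, Rational(1, 2))), 86), 2) = Pow(Add(86, Mul(9, Pow(2, Rational(1, 2)))), 2)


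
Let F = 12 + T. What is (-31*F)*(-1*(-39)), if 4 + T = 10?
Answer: -21762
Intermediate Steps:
T = 6 (T = -4 + 10 = 6)
F = 18 (F = 12 + 6 = 18)
(-31*F)*(-1*(-39)) = (-31*18)*(-1*(-39)) = -558*39 = -21762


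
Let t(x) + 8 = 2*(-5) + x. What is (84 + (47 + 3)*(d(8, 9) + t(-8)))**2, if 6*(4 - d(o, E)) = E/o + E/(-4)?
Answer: 64850809/64 ≈ 1.0133e+6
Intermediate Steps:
t(x) = -18 + x (t(x) = -8 + (2*(-5) + x) = -8 + (-10 + x) = -18 + x)
d(o, E) = 4 + E/24 - E/(6*o) (d(o, E) = 4 - (E/o + E/(-4))/6 = 4 - (E/o + E*(-1/4))/6 = 4 - (E/o - E/4)/6 = 4 - (-E/4 + E/o)/6 = 4 + (E/24 - E/(6*o)) = 4 + E/24 - E/(6*o))
(84 + (47 + 3)*(d(8, 9) + t(-8)))**2 = (84 + (47 + 3)*((4 + (1/24)*9 - 1/6*9/8) + (-18 - 8)))**2 = (84 + 50*((4 + 3/8 - 1/6*9*1/8) - 26))**2 = (84 + 50*((4 + 3/8 - 3/16) - 26))**2 = (84 + 50*(67/16 - 26))**2 = (84 + 50*(-349/16))**2 = (84 - 8725/8)**2 = (-8053/8)**2 = 64850809/64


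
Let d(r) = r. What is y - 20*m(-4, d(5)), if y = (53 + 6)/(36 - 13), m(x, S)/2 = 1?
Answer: -861/23 ≈ -37.435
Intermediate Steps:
m(x, S) = 2 (m(x, S) = 2*1 = 2)
y = 59/23 ≈ 2.5652
y - 20*m(-4, d(5)) = 59/23 - 20*2 = 59/23 - 40 = -861/23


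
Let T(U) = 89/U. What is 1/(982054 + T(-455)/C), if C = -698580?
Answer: 317853900/312149693910689 ≈ 1.0183e-6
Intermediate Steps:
1/(982054 + T(-455)/C) = 1/(982054 + (89/(-455))/(-698580)) = 1/(982054 + (89*(-1/455))*(-1/698580)) = 1/(982054 - 89/455*(-1/698580)) = 1/(982054 + 89/317853900) = 1/(312149693910689/317853900) = 317853900/312149693910689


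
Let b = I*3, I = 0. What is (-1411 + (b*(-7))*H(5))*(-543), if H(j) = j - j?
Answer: 766173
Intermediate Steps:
H(j) = 0
b = 0 (b = 0*3 = 0)
(-1411 + (b*(-7))*H(5))*(-543) = (-1411 + (0*(-7))*0)*(-543) = (-1411 + 0*0)*(-543) = (-1411 + 0)*(-543) = -1411*(-543) = 766173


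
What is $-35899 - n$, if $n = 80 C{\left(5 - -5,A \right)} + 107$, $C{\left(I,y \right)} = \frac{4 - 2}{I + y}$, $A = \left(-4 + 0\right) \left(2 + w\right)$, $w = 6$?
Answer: $- \frac{395986}{11} \approx -35999.0$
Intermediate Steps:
$A = -32$ ($A = \left(-4 + 0\right) \left(2 + 6\right) = \left(-4\right) 8 = -32$)
$C{\left(I,y \right)} = \frac{2}{I + y}$
$n = \frac{1097}{11}$ ($n = 80 \frac{2}{\left(5 - -5\right) - 32} + 107 = 80 \frac{2}{\left(5 + 5\right) - 32} + 107 = 80 \frac{2}{10 - 32} + 107 = 80 \frac{2}{-22} + 107 = 80 \cdot 2 \left(- \frac{1}{22}\right) + 107 = 80 \left(- \frac{1}{11}\right) + 107 = - \frac{80}{11} + 107 = \frac{1097}{11} \approx 99.727$)
$-35899 - n = -35899 - \frac{1097}{11} = - \frac{395986}{11}$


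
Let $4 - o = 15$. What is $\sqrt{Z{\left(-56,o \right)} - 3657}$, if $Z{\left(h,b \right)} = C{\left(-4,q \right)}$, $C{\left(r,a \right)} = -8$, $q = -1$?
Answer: $i \sqrt{3665} \approx 60.539 i$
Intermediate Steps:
$o = -11$ ($o = 4 - 15 = -11$)
$Z{\left(h,b \right)} = -8$
$\sqrt{Z{\left(-56,o \right)} - 3657} = \sqrt{-8 - 3657} = \sqrt{-3665} = i \sqrt{3665}$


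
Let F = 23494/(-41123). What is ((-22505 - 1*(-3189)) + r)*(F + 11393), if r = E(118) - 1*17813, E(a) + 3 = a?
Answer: -1020042360990/2419 ≈ -4.2168e+8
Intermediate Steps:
F = -1382/2419 (F = 23494*(-1/41123) = -1382/2419 ≈ -0.57131)
E(a) = -3 + a
r = -17698 (r = (-3 + 118) - 1*17813 = 115 - 17813 = -17698)
((-22505 - 1*(-3189)) + r)*(F + 11393) = ((-22505 - 1*(-3189)) - 17698)*(-1382/2419 + 11393) = ((-22505 + 3189) - 17698)*(27558285/2419) = (-19316 - 17698)*(27558285/2419) = -37014*27558285/2419 = -1020042360990/2419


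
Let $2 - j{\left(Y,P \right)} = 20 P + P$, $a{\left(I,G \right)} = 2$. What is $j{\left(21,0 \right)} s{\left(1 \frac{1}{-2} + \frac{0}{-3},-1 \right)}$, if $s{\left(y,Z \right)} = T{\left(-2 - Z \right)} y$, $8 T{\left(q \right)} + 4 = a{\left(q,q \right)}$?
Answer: $\frac{1}{4} \approx 0.25$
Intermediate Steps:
$j{\left(Y,P \right)} = 2 - 21 P$ ($j{\left(Y,P \right)} = 2 - \left(20 P + P\right) = 2 - 21 P$)
$T{\left(q \right)} = - \frac{1}{4}$ ($T{\left(q \right)} = - \frac{1}{2} + \frac{1}{8} \cdot 2 = - \frac{1}{2} + \frac{1}{4} = - \frac{1}{4}$)
$s{\left(y,Z \right)} = - \frac{y}{4}$
$j{\left(21,0 \right)} s{\left(1 \frac{1}{-2} + \frac{0}{-3},-1 \right)} = \left(2 - 0\right) \left(- \frac{1 \frac{1}{-2} + \frac{0}{-3}}{4}\right) = \left(2 + 0\right) \left(- \frac{1 \left(- \frac{1}{2}\right) + 0 \left(- \frac{1}{3}\right)}{4}\right) = 2 \left(- \frac{- \frac{1}{2} + 0}{4}\right) = 2 \left(\left(- \frac{1}{4}\right) \left(- \frac{1}{2}\right)\right) = 2 \cdot \frac{1}{8} = \frac{1}{4}$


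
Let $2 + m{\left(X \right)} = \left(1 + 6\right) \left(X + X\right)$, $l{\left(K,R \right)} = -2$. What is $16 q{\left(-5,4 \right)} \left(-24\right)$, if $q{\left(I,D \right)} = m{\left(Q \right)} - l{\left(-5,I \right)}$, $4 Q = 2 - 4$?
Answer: $2688$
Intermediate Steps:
$Q = - \frac{1}{2}$ ($Q = \frac{2 - 4}{4} = \frac{1}{4} \left(-2\right) = - \frac{1}{2} \approx -0.5$)
$m{\left(X \right)} = -2 + 14 X$ ($m{\left(X \right)} = -2 + \left(1 + 6\right) \left(X + X\right) = -2 + 7 \cdot 2 X = -2 + 14 X$)
$q{\left(I,D \right)} = -7$ ($q{\left(I,D \right)} = \left(-2 + 14 \left(- \frac{1}{2}\right)\right) - -2 = \left(-2 - 7\right) + 2 = -9 + 2 = -7$)
$16 q{\left(-5,4 \right)} \left(-24\right) = 16 \left(-7\right) \left(-24\right) = \left(-112\right) \left(-24\right) = 2688$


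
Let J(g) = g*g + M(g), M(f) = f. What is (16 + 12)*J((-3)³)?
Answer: 19656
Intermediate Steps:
J(g) = g + g² (J(g) = g*g + g = g² + g = g + g²)
(16 + 12)*J((-3)³) = (16 + 12)*((-3)³*(1 + (-3)³)) = 28*(-27*(1 - 27)) = 28*(-27*(-26)) = 28*702 = 19656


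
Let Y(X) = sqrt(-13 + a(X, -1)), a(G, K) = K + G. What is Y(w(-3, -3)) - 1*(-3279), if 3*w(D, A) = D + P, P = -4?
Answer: 3279 + 7*I*sqrt(3)/3 ≈ 3279.0 + 4.0415*I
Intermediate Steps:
w(D, A) = -4/3 + D/3 (w(D, A) = (D - 4)/3 = (-4 + D)/3 = -4/3 + D/3)
a(G, K) = G + K
Y(X) = sqrt(-14 + X) (Y(X) = sqrt(-13 + (X - 1)) = sqrt(-13 + (-1 + X)) = sqrt(-14 + X))
Y(w(-3, -3)) - 1*(-3279) = sqrt(-14 + (-4/3 + (1/3)*(-3))) - 1*(-3279) = sqrt(-14 + (-4/3 - 1)) + 3279 = sqrt(-14 - 7/3) + 3279 = sqrt(-49/3) + 3279 = 7*I*sqrt(3)/3 + 3279 = 3279 + 7*I*sqrt(3)/3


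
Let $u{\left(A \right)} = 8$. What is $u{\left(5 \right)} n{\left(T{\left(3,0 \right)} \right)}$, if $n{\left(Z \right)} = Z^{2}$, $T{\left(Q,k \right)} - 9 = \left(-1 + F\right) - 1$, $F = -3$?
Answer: $128$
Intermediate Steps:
$T{\left(Q,k \right)} = 4$ ($T{\left(Q,k \right)} = 9 - 5 = 4$)
$u{\left(5 \right)} n{\left(T{\left(3,0 \right)} \right)} = 8 \cdot 4^{2} = 8 \cdot 16 = 128$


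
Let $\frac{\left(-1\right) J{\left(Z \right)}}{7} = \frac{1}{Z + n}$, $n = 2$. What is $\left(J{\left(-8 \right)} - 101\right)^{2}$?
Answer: $\frac{358801}{36} \approx 9966.7$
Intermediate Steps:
$J{\left(Z \right)} = - \frac{7}{2 + Z}$ ($J{\left(Z \right)} = - \frac{7}{Z + 2} = - \frac{7}{2 + Z}$)
$\left(J{\left(-8 \right)} - 101\right)^{2} = \left(- \frac{7}{2 - 8} - 101\right)^{2} = \left(- \frac{7}{-6} - 101\right)^{2} = \left(\left(-7\right) \left(- \frac{1}{6}\right) - 101\right)^{2} = \left(\frac{7}{6} - 101\right)^{2} = \left(- \frac{599}{6}\right)^{2} = \frac{358801}{36}$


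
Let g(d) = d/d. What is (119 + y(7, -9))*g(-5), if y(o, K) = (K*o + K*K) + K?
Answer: 128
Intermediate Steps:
y(o, K) = K + K**2 + K*o (y(o, K) = (K*o + K**2) + K = (K**2 + K*o) + K = K + K**2 + K*o)
g(d) = 1
(119 + y(7, -9))*g(-5) = (119 - 9*(1 - 9 + 7))*1 = (119 - 9*(-1))*1 = (119 + 9)*1 = 128*1 = 128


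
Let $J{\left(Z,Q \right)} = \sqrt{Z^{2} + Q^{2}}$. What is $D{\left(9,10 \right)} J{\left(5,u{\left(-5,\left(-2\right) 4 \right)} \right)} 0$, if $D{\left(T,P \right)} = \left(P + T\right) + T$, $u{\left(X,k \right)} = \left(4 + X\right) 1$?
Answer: $0$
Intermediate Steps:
$u{\left(X,k \right)} = 4 + X$
$D{\left(T,P \right)} = P + 2 T$
$J{\left(Z,Q \right)} = \sqrt{Q^{2} + Z^{2}}$
$D{\left(9,10 \right)} J{\left(5,u{\left(-5,\left(-2\right) 4 \right)} \right)} 0 = \left(10 + 2 \cdot 9\right) \sqrt{\left(4 - 5\right)^{2} + 5^{2}} \cdot 0 = \left(10 + 18\right) \sqrt{\left(-1\right)^{2} + 25} \cdot 0 = 28 \sqrt{1 + 25} \cdot 0 = 28 \sqrt{26} \cdot 0 = 0$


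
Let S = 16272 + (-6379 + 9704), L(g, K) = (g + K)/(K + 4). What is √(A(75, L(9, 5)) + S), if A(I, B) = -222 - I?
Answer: 10*√193 ≈ 138.92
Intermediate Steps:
L(g, K) = (K + g)/(4 + K)
S = 19597 (S = 16272 + 3325 = 19597)
√(A(75, L(9, 5)) + S) = √((-222 - 1*75) + 19597) = √((-222 - 75) + 19597) = √(-297 + 19597) = √19300 = 10*√193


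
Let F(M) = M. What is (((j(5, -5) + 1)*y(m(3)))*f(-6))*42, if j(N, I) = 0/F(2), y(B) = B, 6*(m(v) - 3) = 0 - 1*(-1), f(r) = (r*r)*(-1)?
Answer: -4788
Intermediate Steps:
f(r) = -r**2 (f(r) = r**2*(-1) = -r**2)
m(v) = 19/6 (m(v) = 3 + (0 - 1*(-1))/6 = 3 + (0 + 1)/6 = 3 + (1/6)*1 = 3 + 1/6 = 19/6)
j(N, I) = 0 (j(N, I) = 0/2 = 0*(1/2) = 0)
(((j(5, -5) + 1)*y(m(3)))*f(-6))*42 = (((0 + 1)*(19/6))*(-1*(-6)**2))*42 = ((1*(19/6))*(-1*36))*42 = ((19/6)*(-36))*42 = -114*42 = -4788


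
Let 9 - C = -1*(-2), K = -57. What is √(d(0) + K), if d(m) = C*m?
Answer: I*√57 ≈ 7.5498*I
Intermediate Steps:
C = 7 (C = 9 - (-1)*(-2) = 9 - 1*2 = 9 - 2 = 7)
d(m) = 7*m
√(d(0) + K) = √(7*0 - 57) = √(0 - 57) = √(-57) = I*√57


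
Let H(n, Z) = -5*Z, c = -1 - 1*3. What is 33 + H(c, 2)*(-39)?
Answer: 423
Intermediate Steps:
c = -4 (c = -1 - 3 = -4)
33 + H(c, 2)*(-39) = 33 - 5*2*(-39) = 33 - 10*(-39) = 33 + 390 = 423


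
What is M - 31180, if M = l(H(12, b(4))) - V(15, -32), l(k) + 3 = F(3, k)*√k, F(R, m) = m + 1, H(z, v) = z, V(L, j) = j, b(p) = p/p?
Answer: -31151 + 26*√3 ≈ -31106.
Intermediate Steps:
b(p) = 1
F(R, m) = 1 + m
l(k) = -3 + √k*(1 + k) (l(k) = -3 + (1 + k)*√k = -3 + √k*(1 + k))
M = 29 + 26*√3 (M = (-3 + √12*(1 + 12)) - 1*(-32) = (-3 + (2*√3)*13) + 32 = (-3 + 26*√3) + 32 = 29 + 26*√3 ≈ 74.033)
M - 31180 = (29 + 26*√3) - 31180 = -31151 + 26*√3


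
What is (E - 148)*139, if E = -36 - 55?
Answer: -33221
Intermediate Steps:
E = -91
(E - 148)*139 = (-91 - 148)*139 = -239*139 = -33221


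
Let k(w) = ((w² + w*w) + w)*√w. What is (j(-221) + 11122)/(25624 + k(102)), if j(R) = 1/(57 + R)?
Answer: -5842294421/900783874892 + 465121785*√102/87881353648 ≈ 0.046967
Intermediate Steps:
k(w) = √w*(w + 2*w²) (k(w) = ((w² + w²) + w)*√w = (2*w² + w)*√w = (w + 2*w²)*√w = √w*(w + 2*w²))
(j(-221) + 11122)/(25624 + k(102)) = (1/(57 - 221) + 11122)/(25624 + 102^(3/2)*(1 + 2*102)) = (1/(-164) + 11122)/(25624 + (102*√102)*(1 + 204)) = (-1/164 + 11122)/(25624 + (102*√102)*205) = 1824007/(164*(25624 + 20910*√102))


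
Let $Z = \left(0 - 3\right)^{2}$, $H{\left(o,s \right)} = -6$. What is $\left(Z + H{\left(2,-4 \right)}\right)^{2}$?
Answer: $9$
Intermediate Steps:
$Z = 9$ ($Z = \left(-3\right)^{2} = 9$)
$\left(Z + H{\left(2,-4 \right)}\right)^{2} = \left(9 - 6\right)^{2} = 3^{2} = 9$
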